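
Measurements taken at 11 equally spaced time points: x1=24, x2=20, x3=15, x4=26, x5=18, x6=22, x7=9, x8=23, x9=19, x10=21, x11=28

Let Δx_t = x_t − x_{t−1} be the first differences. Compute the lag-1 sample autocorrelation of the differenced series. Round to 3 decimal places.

-0.652

First differences Δx: -4, -5, 11, -8, 4, -13, 14, -4, 2, 7
Mean of differences = 0.4000
Numerator Σ(Δx_t−Δx̄)(Δx_{t+1}−Δx̄) = -439.5600
Denominator Σ(Δx_t−Δx̄)² = 674.4000
r_1(Δx) = -439.5600 / 674.4000 = -0.652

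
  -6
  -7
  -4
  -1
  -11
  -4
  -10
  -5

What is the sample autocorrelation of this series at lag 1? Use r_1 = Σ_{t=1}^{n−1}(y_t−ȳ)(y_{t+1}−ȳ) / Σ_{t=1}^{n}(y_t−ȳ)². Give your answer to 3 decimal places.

Mean ȳ = (-6 − 7 − 4 − 1 − 11 − 4 − 10 − 5)/8 = -6.0000
Deviations from mean: 0.0000, -1.0000, 2.0000, 5.0000, -5.0000, 2.0000, -4.0000, 1.0000
Numerator Σ_{t=1}^{7}(y_t−ȳ)(y_{t+1}−ȳ) = -39.0000
Denominator Σ(y_t−ȳ)² = 76.0000
r_1 = -39.0000 / 76.0000 = -0.513

-0.513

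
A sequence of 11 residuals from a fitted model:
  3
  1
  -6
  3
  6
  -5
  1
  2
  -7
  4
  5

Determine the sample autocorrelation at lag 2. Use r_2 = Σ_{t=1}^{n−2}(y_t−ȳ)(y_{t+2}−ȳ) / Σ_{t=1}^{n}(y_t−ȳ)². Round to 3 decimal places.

Mean ȳ = (3 + 1 − 6 + 3 + 6 − 5 + 1 + 2 − 7 + 4 + 5)/11 = 0.6364
Numerator Σ_{t=1}^{9}(y_t−ȳ)(y_{t+2}−ȳ) = -100.9917
Denominator Σ(y_t−ȳ)² = 206.5455
r_2 = -100.9917 / 206.5455 = -0.489

-0.489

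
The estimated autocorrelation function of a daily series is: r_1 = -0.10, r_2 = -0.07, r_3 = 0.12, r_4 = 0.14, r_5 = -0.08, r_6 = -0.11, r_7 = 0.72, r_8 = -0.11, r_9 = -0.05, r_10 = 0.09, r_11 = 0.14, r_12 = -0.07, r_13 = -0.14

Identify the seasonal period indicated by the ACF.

The largest autocorrelation is r_7 = 0.72; the remaining lags stay at or below 0.14.
The dominant spike at lag 7 indicates a seasonal period of 7.

7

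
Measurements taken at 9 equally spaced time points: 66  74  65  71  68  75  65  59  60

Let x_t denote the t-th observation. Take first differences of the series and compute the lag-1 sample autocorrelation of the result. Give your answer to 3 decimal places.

First differences Δx: 8, -9, 6, -3, 7, -10, -6, 1
Mean of differences = -0.7500
Numerator Σ(Δx_t−Δx̄)(Δx_{t+1}−Δx̄) = -192.8125
Denominator Σ(Δx_t−Δx̄)² = 371.5000
r_1(Δx) = -192.8125 / 371.5000 = -0.519

-0.519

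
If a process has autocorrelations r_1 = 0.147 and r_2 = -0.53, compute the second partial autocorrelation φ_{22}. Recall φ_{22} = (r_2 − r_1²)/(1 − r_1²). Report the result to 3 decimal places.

φ_{22} = (r_2 − r_1²) / (1 − r_1²)
r_1² = (0.147)² = 0.021609
Numerator = -0.53 − 0.0216 = -0.5516; denominator = 1 − 0.0216 = 0.9784
φ_{22} = -0.5516 / 0.9784 = -0.564

-0.564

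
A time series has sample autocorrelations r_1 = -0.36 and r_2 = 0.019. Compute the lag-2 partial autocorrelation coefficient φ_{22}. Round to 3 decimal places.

φ_{22} = (r_2 − r_1²) / (1 − r_1²)
r_1² = (-0.36)² = 0.1296
Numerator = 0.019 − 0.1296 = -0.1106; denominator = 1 − 0.1296 = 0.8704
φ_{22} = -0.1106 / 0.8704 = -0.127

-0.127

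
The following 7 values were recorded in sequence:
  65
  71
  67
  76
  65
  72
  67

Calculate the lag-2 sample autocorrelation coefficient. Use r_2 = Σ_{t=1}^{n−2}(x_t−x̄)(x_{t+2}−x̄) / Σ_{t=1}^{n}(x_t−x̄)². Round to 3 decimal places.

0.578

Mean x̄ = (65 + 71 + 67 + 76 + 65 + 72 + 67)/7 = 69.0000
Σ(x_t−x̄)(x_{t+2}−x̄) = (8.0000) + (14.0000) + (8.0000) + (21.0000) + (8.0000) = 59.0000
Denominator Σ(x_t−x̄)² = 102.0000
r_2 = 59.0000 / 102.0000 = 0.578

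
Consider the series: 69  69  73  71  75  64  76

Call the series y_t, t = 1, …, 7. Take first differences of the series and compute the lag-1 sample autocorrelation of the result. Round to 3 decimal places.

First differences Δy: 0, 4, -2, 4, -11, 12
Mean of differences = 1.1667
Numerator Σ(Δy_t−Δȳ)(Δy_{t+1}−Δȳ) = -187.5278
Denominator Σ(Δy_t−Δȳ)² = 292.8333
r_1(Δy) = -187.5278 / 292.8333 = -0.640

-0.640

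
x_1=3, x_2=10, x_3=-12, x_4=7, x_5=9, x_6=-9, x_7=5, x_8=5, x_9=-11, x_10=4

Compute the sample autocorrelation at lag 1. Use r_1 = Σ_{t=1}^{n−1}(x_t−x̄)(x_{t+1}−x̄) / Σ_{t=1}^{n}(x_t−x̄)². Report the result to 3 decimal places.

Mean x̄ = (3 + 10 − 12 + 7 + 9 − 9 + 5 + 5 − 11 + 4)/10 = 1.1000
Numerator Σ_{t=1}^{9}(x_t−x̄)(x_{t+1}−x̄) = -316.6100
Denominator Σ(x_t−x̄)² = 638.9000
r_1 = -316.6100 / 638.9000 = -0.496

-0.496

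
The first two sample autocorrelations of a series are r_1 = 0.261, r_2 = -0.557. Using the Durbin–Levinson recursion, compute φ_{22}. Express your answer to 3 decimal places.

-0.671

φ_{22} = (r_2 − r_1²) / (1 − r_1²)
r_1² = (0.261)² = 0.068121
Numerator = -0.557 − 0.0681 = -0.6251; denominator = 1 − 0.0681 = 0.9319
φ_{22} = -0.6251 / 0.9319 = -0.671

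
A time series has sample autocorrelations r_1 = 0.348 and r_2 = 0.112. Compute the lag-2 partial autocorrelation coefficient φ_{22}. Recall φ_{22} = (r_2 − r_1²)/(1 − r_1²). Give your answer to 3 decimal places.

-0.010

φ_{22} = (r_2 − r_1²) / (1 − r_1²)
r_1² = (0.348)² = 0.121104
Numerator = 0.112 − 0.1211 = -0.0091; denominator = 1 − 0.1211 = 0.8789
φ_{22} = -0.0091 / 0.8789 = -0.010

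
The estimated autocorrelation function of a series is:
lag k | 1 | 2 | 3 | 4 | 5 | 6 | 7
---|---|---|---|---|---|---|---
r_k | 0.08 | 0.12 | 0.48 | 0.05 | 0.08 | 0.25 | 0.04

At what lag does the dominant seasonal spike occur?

The largest autocorrelation is r_3 = 0.48, with a weaker echo at lag 6 (0.25); the remaining lags stay at or below 0.12.
The dominant spike at lag 3 indicates a seasonal period of 3.

3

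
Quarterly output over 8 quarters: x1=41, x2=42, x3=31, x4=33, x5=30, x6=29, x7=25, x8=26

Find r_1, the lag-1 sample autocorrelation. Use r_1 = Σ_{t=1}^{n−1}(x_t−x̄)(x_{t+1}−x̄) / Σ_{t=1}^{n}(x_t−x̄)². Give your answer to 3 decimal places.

0.521

Mean x̄ = (41 + 42 + 31 + 33 + 30 + 29 + 25 + 26)/8 = 32.1250
Deviations from mean: 8.8750, 9.8750, -1.1250, 0.8750, -2.1250, -3.1250, -7.1250, -6.1250
Numerator Σ_{t=1}^{7}(x_t−x̄)(x_{t+1}−x̄) = 146.2344
Denominator Σ(x_t−x̄)² = 280.8750
r_1 = 146.2344 / 280.8750 = 0.521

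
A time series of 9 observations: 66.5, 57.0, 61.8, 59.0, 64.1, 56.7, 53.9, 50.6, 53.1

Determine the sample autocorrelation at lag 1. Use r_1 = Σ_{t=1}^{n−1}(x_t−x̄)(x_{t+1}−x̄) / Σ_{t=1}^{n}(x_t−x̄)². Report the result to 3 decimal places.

Mean x̄ = (66.5 + 57.0 + 61.8 + 59.0 + 64.1 + 56.7 + 53.9 + 50.6 + 53.1)/9 = 58.0778
Numerator Σ_{t=1}^{8}(x_t−x̄)(x_{t+1}−x̄) = 61.8195
Denominator Σ(x_t−x̄)² = 223.1156
r_1 = 61.8195 / 223.1156 = 0.277

0.277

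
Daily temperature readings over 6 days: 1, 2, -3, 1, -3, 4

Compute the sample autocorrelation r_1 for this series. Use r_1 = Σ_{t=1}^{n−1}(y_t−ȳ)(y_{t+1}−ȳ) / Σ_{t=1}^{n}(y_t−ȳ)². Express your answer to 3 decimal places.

Mean ȳ = (1 + 2 − 3 + 1 − 3 + 4)/6 = 0.3333
Numerator Σ_{t=1}^{5}(y_t−ȳ)(y_{t+1}−ȳ) = -21.1111
Denominator Σ(y_t−ȳ)² = 39.3333
r_1 = -21.1111 / 39.3333 = -0.537

-0.537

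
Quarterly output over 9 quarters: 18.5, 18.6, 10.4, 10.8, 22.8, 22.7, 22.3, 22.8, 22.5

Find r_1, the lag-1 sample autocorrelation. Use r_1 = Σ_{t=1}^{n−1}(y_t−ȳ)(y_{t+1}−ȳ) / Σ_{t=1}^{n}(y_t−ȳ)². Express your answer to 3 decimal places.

0.459

Mean ȳ = (18.5 + 18.6 + 10.4 + 10.8 + 22.8 + 22.7 + 22.3 + 22.8 + 22.5)/9 = 19.0444
Numerator Σ_{t=1}^{8}(y_t−ȳ)(y_{t+1}−ȳ) = 95.2236
Denominator Σ(y_t−ȳ)² = 207.3022
r_1 = 95.2236 / 207.3022 = 0.459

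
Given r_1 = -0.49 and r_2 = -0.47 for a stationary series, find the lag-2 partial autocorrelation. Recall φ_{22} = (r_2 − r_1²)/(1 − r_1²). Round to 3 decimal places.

-0.934

φ_{22} = (r_2 − r_1²) / (1 − r_1²)
r_1² = (-0.49)² = 0.2401
Numerator = -0.47 − 0.2401 = -0.7101; denominator = 1 − 0.2401 = 0.7599
φ_{22} = -0.7101 / 0.7599 = -0.934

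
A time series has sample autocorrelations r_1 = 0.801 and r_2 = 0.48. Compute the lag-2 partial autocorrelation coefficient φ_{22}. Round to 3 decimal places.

φ_{22} = (r_2 − r_1²) / (1 − r_1²)
r_1² = (0.801)² = 0.641601
Numerator = 0.48 − 0.6416 = -0.1616; denominator = 1 − 0.6416 = 0.3584
φ_{22} = -0.1616 / 0.3584 = -0.451

-0.451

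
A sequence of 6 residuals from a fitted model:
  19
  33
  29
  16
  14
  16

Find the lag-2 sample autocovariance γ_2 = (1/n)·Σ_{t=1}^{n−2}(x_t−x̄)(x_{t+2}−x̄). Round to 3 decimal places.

Mean x̄ = (19 + 33 + 29 + 16 + 14 + 16)/6 = 21.1667
Deviations: -2.1667, 11.8333, 7.8333, -5.1667, -7.1667, -5.1667
Σ_{t=1}^{4}(x_t−x̄)(x_{t+2}−x̄) = -107.5556
γ_2 = -107.5556 / 6 = -17.926

-17.926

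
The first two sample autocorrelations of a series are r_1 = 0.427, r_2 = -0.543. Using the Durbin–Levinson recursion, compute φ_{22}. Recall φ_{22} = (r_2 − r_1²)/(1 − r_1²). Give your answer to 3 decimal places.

φ_{22} = (r_2 − r_1²) / (1 − r_1²)
r_1² = (0.427)² = 0.182329
Numerator = -0.543 − 0.1823 = -0.7253; denominator = 1 − 0.1823 = 0.8177
φ_{22} = -0.7253 / 0.8177 = -0.887

-0.887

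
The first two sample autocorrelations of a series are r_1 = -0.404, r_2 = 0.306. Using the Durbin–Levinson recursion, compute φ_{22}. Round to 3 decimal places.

0.171

φ_{22} = (r_2 − r_1²) / (1 − r_1²)
r_1² = (-0.404)² = 0.163216
Numerator = 0.306 − 0.1632 = 0.1428; denominator = 1 − 0.1632 = 0.8368
φ_{22} = 0.1428 / 0.8368 = 0.171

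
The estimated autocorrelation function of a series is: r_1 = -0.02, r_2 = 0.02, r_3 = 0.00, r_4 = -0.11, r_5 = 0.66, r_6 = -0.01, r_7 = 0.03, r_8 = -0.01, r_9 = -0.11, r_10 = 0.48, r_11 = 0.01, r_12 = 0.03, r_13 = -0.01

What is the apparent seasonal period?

The largest autocorrelation is r_5 = 0.66, with a weaker echo at lag 10 (0.48); the remaining lags stay at or below 0.03.
The dominant spike at lag 5 indicates a seasonal period of 5.

5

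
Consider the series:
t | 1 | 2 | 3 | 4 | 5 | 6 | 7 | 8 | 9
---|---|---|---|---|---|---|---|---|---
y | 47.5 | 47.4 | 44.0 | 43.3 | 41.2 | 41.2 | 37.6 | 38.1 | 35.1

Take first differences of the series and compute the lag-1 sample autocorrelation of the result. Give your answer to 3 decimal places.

First differences Δy: -0.1, -3.4, -0.7, -2.1, 0.0, -3.6, 0.5, -3.0
Mean of differences = -1.5500
Numerator Σ(Δy_t−Δȳ)(Δy_{t+1}−Δȳ) = -15.9275
Denominator Σ(Δy_t−Δȳ)² = 19.4600
r_1(Δy) = -15.9275 / 19.4600 = -0.818

-0.818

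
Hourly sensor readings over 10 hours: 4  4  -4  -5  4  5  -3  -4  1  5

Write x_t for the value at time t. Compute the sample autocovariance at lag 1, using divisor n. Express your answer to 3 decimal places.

1.891

Mean x̄ = (4 + 4 − 4 − 5 + 4 + 5 − 3 − 4 + 1 + 5)/10 = 0.7000
Σ_{t=1}^{9}(x_t−x̄)(x_{t+1}−x̄) = 18.9100
γ_1 = 18.9100 / 10 = 1.891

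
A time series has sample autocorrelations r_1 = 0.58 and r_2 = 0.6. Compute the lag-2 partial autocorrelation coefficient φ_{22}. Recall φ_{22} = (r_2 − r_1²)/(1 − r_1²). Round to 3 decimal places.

φ_{22} = (r_2 − r_1²) / (1 − r_1²)
r_1² = (0.58)² = 0.3364
Numerator = 0.6 − 0.3364 = 0.2636; denominator = 1 − 0.3364 = 0.6636
φ_{22} = 0.2636 / 0.6636 = 0.397

0.397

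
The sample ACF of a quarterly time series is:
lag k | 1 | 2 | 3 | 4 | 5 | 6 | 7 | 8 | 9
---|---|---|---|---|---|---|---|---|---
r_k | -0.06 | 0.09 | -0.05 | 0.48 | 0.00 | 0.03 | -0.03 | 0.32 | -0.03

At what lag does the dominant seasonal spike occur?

4

The largest autocorrelation is r_4 = 0.48, with a weaker echo at lag 8 (0.32); the remaining lags stay at or below 0.09.
The dominant spike at lag 4 indicates a seasonal period of 4.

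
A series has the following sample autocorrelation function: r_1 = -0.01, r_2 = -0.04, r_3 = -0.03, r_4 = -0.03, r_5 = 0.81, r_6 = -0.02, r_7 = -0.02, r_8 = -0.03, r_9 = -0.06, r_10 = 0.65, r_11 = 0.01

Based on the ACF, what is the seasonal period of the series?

5

The largest autocorrelation is r_5 = 0.81, with a weaker echo at lag 10 (0.65); the remaining lags stay at or below 0.01.
The dominant spike at lag 5 indicates a seasonal period of 5.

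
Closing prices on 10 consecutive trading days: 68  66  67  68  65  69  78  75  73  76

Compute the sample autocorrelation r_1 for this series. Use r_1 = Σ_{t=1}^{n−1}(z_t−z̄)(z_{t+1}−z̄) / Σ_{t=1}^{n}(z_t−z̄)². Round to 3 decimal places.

Mean z̄ = (68 + 66 + 67 + 68 + 65 + 69 + 78 + 75 + 73 + 76)/10 = 70.5000
Numerator Σ_{t=1}^{9}(z_t−z̄)(z_{t+1}−z̄) = 105.2500
Denominator Σ(z_t−z̄)² = 190.5000
r_1 = 105.2500 / 190.5000 = 0.552

0.552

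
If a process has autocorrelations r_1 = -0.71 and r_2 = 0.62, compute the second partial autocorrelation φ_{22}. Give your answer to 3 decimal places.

φ_{22} = (r_2 − r_1²) / (1 − r_1²)
r_1² = (-0.71)² = 0.5041
Numerator = 0.62 − 0.5041 = 0.1159; denominator = 1 − 0.5041 = 0.4959
φ_{22} = 0.1159 / 0.4959 = 0.234

0.234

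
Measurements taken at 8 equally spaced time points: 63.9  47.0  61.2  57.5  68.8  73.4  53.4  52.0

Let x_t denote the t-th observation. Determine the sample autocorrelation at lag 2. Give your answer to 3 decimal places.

-0.259

Mean x̄ = (63.9 + 47.0 + 61.2 + 57.5 + 68.8 + 73.4 + 53.4 + 52.0)/8 = 59.6500
Deviations from mean: 4.2500, -12.6500, 1.5500, -2.1500, 9.1500, 13.7500, -6.2500, -7.6500
Σ(x_t−x̄)(x_{t+2}−x̄) = (6.5875) + (27.1975) + (14.1825) + (-29.5625) + (-57.1875) + (-105.1875) = -143.9700
Denominator Σ(x_t−x̄)² = 555.4800
r_2 = -143.9700 / 555.4800 = -0.259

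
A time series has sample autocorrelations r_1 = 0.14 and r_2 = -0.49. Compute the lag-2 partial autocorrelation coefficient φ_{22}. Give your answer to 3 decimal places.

-0.520

φ_{22} = (r_2 − r_1²) / (1 − r_1²)
r_1² = (0.14)² = 0.0196
Numerator = -0.49 − 0.0196 = -0.5096; denominator = 1 − 0.0196 = 0.9804
φ_{22} = -0.5096 / 0.9804 = -0.520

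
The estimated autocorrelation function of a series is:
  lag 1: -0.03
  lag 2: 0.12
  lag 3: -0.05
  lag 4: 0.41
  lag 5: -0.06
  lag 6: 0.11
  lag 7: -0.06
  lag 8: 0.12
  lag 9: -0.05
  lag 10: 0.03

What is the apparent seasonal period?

4

The largest autocorrelation is r_4 = 0.41; the remaining lags stay at or below 0.12.
The dominant spike at lag 4 indicates a seasonal period of 4.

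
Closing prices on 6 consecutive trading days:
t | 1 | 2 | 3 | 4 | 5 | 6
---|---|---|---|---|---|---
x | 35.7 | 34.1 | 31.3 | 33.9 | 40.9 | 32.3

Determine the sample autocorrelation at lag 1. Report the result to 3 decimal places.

-0.271

Mean x̄ = (35.7 + 34.1 + 31.3 + 33.9 + 40.9 + 32.3)/6 = 34.7000
Deviations from mean: 1.0000, -0.6000, -3.4000, -0.8000, 6.2000, -2.4000
Σ(x_t−x̄)(x_{t+1}−x̄) = (-0.6000) + (2.0400) + (2.7200) + (-4.9600) + (-14.8800) = -15.6800
Denominator Σ(x_t−x̄)² = 57.7600
r_1 = -15.6800 / 57.7600 = -0.271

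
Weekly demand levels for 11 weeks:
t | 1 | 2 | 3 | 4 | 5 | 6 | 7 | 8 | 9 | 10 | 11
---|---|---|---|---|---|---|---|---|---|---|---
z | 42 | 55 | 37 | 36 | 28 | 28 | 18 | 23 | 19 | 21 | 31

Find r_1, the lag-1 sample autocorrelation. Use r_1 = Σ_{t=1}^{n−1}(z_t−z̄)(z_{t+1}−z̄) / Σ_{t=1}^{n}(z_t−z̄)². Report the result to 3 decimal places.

Mean z̄ = (42 + 55 + 37 + 36 + 28 + 28 + 18 + 23 + 19 + 21 + 31)/11 = 30.7273
Numerator Σ_{t=1}^{10}(z_t−z̄)(z_{t+1}−z̄) = 787.1074
Denominator Σ(z_t−z̄)² = 1252.1818
r_1 = 787.1074 / 1252.1818 = 0.629

0.629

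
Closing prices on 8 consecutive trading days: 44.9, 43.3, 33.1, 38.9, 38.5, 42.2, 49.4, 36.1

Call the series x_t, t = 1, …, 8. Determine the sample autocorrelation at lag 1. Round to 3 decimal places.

-0.114

Mean x̄ = (44.9 + 43.3 + 33.1 + 38.9 + 38.5 + 42.2 + 49.4 + 36.1)/8 = 40.8000
Deviations from mean: 4.1000, 2.5000, -7.7000, -1.9000, -2.3000, 1.4000, 8.6000, -4.7000
Σ(x_t−x̄)(x_{t+1}−x̄) = (10.2500) + (-19.2500) + (14.6300) + (4.3700) + (-3.2200) + (12.0400) + (-40.4200) = -21.6000
Denominator Σ(x_t−x̄)² = 189.2600
r_1 = -21.6000 / 189.2600 = -0.114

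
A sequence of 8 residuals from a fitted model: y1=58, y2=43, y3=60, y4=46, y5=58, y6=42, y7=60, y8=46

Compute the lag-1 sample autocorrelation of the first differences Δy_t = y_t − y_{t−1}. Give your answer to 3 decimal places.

First differences Δy: -15, 17, -14, 12, -16, 18, -14
Mean of differences = -1.7143
Numerator Σ(Δy_t−Δȳ)(Δy_{t+1}−Δȳ) = -1366.7959
Denominator Σ(Δy_t−Δȳ)² = 1609.4286
r_1(Δy) = -1366.7959 / 1609.4286 = -0.849

-0.849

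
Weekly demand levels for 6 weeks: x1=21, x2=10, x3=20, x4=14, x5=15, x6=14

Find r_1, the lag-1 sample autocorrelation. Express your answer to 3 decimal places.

-0.701

Mean x̄ = (21 + 10 + 20 + 14 + 15 + 14)/6 = 15.6667
Deviations from mean: 5.3333, -5.6667, 4.3333, -1.6667, -0.6667, -1.6667
Σ(x_t−x̄)(x_{t+1}−x̄) = (-30.2222) + (-24.5556) + (-7.2222) + (1.1111) + (1.1111) = -59.7778
Denominator Σ(x_t−x̄)² = 85.3333
r_1 = -59.7778 / 85.3333 = -0.701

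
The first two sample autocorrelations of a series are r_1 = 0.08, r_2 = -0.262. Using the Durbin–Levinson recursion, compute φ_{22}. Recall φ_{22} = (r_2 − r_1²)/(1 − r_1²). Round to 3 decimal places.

φ_{22} = (r_2 − r_1²) / (1 − r_1²)
r_1² = (0.08)² = 0.0064
Numerator = -0.262 − 0.0064 = -0.2684; denominator = 1 − 0.0064 = 0.9936
φ_{22} = -0.2684 / 0.9936 = -0.270

-0.270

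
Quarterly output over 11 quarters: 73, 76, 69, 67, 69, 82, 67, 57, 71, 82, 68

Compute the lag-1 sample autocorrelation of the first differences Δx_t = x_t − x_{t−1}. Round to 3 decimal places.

-0.156

First differences Δx: 3, -7, -2, 2, 13, -15, -10, 14, 11, -14
Mean of differences = -0.5000
Numerator Σ(Δx_t−Δx̄)(Δx_{t+1}−Δx̄) = -167.2500
Denominator Σ(Δx_t−Δx̄)² = 1070.5000
r_1(Δx) = -167.2500 / 1070.5000 = -0.156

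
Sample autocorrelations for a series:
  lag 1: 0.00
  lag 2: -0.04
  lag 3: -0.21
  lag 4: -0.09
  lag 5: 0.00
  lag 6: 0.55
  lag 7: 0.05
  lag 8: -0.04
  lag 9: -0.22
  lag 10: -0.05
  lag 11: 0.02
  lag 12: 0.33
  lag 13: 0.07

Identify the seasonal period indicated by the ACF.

The largest autocorrelation is r_6 = 0.55, with a weaker echo at lag 12 (0.33); the remaining lags stay at or below 0.07.
The dominant spike at lag 6 indicates a seasonal period of 6.

6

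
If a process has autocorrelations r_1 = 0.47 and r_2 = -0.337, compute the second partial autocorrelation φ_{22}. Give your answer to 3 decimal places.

φ_{22} = (r_2 − r_1²) / (1 − r_1²)
r_1² = (0.47)² = 0.2209
Numerator = -0.337 − 0.2209 = -0.5579; denominator = 1 − 0.2209 = 0.7791
φ_{22} = -0.5579 / 0.7791 = -0.716

-0.716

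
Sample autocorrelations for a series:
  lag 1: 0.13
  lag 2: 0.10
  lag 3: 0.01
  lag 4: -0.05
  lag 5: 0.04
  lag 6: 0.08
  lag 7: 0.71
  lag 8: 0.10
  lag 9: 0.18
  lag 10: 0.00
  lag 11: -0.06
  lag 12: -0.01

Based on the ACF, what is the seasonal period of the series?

7

The largest autocorrelation is r_7 = 0.71; the remaining lags stay at or below 0.18.
The dominant spike at lag 7 indicates a seasonal period of 7.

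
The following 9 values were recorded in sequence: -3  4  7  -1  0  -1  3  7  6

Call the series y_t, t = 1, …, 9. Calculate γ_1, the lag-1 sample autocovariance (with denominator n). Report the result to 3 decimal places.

Mean ȳ = (-3 + 4 + 7 − 1 + 0 − 1 + 3 + 7 + 6)/9 = 2.4444
Σ_{t=1}^{8}(y_t−ȳ)(y_{t+1}−ȳ) = 16.5802
γ_1 = 16.5802 / 9 = 1.842

1.842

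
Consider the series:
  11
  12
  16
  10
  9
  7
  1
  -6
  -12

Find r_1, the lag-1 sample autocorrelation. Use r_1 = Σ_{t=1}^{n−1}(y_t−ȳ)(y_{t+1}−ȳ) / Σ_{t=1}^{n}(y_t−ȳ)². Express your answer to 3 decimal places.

0.622

Mean ȳ = (11 + 12 + 16 + 10 + 9 + 7 + 1 − 6 − 12)/9 = 5.3333
Numerator Σ_{t=1}^{8}(y_t−ȳ)(y_{t+1}−ȳ) = 420.2222
Denominator Σ(y_t−ȳ)² = 676.0000
r_1 = 420.2222 / 676.0000 = 0.622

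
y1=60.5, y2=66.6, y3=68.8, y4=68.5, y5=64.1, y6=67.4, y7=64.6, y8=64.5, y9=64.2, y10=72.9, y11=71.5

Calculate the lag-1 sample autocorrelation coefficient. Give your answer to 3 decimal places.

Mean ȳ = (60.5 + 66.6 + 68.8 + 68.5 + 64.1 + 67.4 + 64.6 + 64.5 + 64.2 + 72.9 + 71.5)/11 = 66.6909
Numerator Σ_{t=1}^{10}(y_t−ȳ)(y_{t+1}−ȳ) = 20.6117
Denominator Σ(y_t−ȳ)² = 130.3291
r_1 = 20.6117 / 130.3291 = 0.158

0.158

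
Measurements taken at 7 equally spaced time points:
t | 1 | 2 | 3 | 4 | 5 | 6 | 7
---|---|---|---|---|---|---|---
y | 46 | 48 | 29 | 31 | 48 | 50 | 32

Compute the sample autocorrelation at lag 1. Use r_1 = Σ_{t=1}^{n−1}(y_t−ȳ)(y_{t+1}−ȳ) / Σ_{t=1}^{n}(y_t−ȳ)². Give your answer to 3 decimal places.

-0.032

Mean ȳ = (46 + 48 + 29 + 31 + 48 + 50 + 32)/7 = 40.5714
Σ(y_t−ȳ)(y_{t+1}−ȳ) = (40.3265) + (-85.9592) + (110.7551) + (-71.1020) + (70.0408) + (-80.8163) = -16.7551
Denominator Σ(y_t−ȳ)² = 527.7143
r_1 = -16.7551 / 527.7143 = -0.032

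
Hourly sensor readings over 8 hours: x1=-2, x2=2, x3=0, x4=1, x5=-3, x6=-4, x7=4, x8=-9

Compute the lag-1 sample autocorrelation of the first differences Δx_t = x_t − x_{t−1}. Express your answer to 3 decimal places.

First differences Δx: 4, -2, 1, -4, -1, 8, -13
Mean of differences = -1.0000
Numerator Σ(Δx_t−Δx̄)(Δx_{t+1}−Δx̄) = -121.0000
Denominator Σ(Δx_t−Δx̄)² = 264.0000
r_1(Δx) = -121.0000 / 264.0000 = -0.458

-0.458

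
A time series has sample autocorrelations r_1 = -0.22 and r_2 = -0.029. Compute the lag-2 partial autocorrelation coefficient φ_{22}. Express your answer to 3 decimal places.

φ_{22} = (r_2 − r_1²) / (1 − r_1²)
r_1² = (-0.22)² = 0.0484
Numerator = -0.029 − 0.0484 = -0.0774; denominator = 1 − 0.0484 = 0.9516
φ_{22} = -0.0774 / 0.9516 = -0.081

-0.081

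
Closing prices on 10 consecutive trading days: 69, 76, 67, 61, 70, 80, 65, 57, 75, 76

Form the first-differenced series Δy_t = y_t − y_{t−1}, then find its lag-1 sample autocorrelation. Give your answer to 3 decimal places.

First differences Δy: 7, -9, -6, 9, 10, -15, -8, 18, 1
Mean of differences = 0.7778
Numerator Σ(Δy_t−Δȳ)(Δy_{t+1}−Δȳ) = -128.8272
Denominator Σ(Δy_t−Δȳ)² = 955.5556
r_1(Δy) = -128.8272 / 955.5556 = -0.135

-0.135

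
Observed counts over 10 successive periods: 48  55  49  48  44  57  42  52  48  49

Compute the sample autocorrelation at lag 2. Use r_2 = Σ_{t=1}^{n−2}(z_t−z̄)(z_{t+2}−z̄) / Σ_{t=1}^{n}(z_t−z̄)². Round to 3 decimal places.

Mean z̄ = (48 + 55 + 49 + 48 + 44 + 57 + 42 + 52 + 48 + 49)/10 = 49.2000
Numerator Σ_{t=1}^{8}(z_t−z̄)(z_{t+2}−z̄) = 52.3200
Denominator Σ(z_t−z̄)² = 185.6000
r_2 = 52.3200 / 185.6000 = 0.282

0.282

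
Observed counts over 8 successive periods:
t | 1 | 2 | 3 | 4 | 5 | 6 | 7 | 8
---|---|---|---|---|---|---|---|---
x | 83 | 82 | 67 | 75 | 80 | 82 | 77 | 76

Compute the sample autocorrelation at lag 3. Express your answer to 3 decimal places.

Mean x̄ = (83 + 82 + 67 + 75 + 80 + 82 + 77 + 76)/8 = 77.7500
Deviations from mean: 5.2500, 4.2500, -10.7500, -2.7500, 2.2500, 4.2500, -0.7500, -1.7500
Numerator Σ_{t=1}^{5}(x_t−x̄)(x_{t+3}−x̄) = -52.4375
Denominator Σ(x_t−x̄)² = 195.5000
r_3 = -52.4375 / 195.5000 = -0.268

-0.268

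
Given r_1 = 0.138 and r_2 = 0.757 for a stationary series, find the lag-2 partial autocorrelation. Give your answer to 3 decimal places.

φ_{22} = (r_2 − r_1²) / (1 − r_1²)
r_1² = (0.138)² = 0.019044
Numerator = 0.757 − 0.0190 = 0.7380; denominator = 1 − 0.0190 = 0.9810
φ_{22} = 0.7380 / 0.9810 = 0.752

0.752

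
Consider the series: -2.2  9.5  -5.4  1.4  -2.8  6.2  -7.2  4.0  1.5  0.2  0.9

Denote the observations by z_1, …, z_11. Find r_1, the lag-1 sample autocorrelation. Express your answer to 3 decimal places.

Mean z̄ = (-2.2 + 9.5 − 5.4 + 1.4 − 2.8 + 6.2 − 7.2 + 4.0 + 1.5 + 0.2 + 0.9)/11 = 0.5545
Numerator Σ_{t=1}^{10}(z_t−z̄)(z_{t+1}−z̄) = -172.4112
Denominator Σ(z_t−z̄)² = 240.0473
r_1 = -172.4112 / 240.0473 = -0.718

-0.718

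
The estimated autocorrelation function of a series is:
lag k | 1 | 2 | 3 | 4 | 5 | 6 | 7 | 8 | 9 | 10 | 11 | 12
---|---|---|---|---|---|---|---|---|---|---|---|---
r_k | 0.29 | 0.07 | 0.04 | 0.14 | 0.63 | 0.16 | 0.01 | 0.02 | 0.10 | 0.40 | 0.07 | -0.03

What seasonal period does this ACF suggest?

The largest autocorrelation is r_5 = 0.63, with a weaker echo at lag 10 (0.40); the remaining lags stay at or below 0.29. The elevated value at lag 1 (0.29), dropping to 0.07 at lag 2, reflects decaying short-term dependence rather than seasonality.
The dominant spike at lag 5 indicates a seasonal period of 5.

5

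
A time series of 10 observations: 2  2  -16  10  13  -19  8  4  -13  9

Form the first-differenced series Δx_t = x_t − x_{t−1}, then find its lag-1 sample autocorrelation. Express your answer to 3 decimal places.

-0.494

First differences Δx: 0, -18, 26, 3, -32, 27, -4, -17, 22
Mean of differences = 0.7778
Numerator Σ(Δx_t−Δx̄)(Δx_{t+1}−Δx̄) = -1752.9383
Denominator Σ(Δx_t−Δx̄)² = 3545.5556
r_1(Δx) = -1752.9383 / 3545.5556 = -0.494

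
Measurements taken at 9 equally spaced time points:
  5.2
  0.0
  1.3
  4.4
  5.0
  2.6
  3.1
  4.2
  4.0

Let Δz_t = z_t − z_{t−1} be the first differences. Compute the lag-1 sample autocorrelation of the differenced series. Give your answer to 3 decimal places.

First differences Δz: -5.2, 1.3, 3.1, 0.6, -2.4, 0.5, 1.1, -0.2
Mean of differences = -0.1500
Numerator Σ(Δz_t−Δz̄)(Δz_{t+1}−Δz̄) = -2.5725
Denominator Σ(Δz_t−Δz̄)² = 45.7800
r_1(Δz) = -2.5725 / 45.7800 = -0.056

-0.056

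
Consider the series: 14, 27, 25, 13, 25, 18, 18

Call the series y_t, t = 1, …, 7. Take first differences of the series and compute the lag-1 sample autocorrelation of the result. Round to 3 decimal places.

First differences Δy: 13, -2, -12, 12, -7, 0
Mean of differences = 0.6667
Numerator Σ(Δy_t−Δȳ)(Δy_{t+1}−Δȳ) = -224.4444
Denominator Σ(Δy_t−Δȳ)² = 507.3333
r_1(Δy) = -224.4444 / 507.3333 = -0.442

-0.442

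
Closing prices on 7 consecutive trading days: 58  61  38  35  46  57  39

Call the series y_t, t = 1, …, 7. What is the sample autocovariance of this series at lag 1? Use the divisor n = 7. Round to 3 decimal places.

Mean ȳ = (58 + 61 + 38 + 35 + 46 + 57 + 39)/7 = 47.7143
Deviations: 10.2857, 13.2857, -9.7143, -12.7143, -1.7143, 9.2857, -8.7143
Σ_{t=1}^{6}(y_t−ȳ)(y_{t+1}−ȳ) = 56.0612
γ_1 = 56.0612 / 7 = 8.009

8.009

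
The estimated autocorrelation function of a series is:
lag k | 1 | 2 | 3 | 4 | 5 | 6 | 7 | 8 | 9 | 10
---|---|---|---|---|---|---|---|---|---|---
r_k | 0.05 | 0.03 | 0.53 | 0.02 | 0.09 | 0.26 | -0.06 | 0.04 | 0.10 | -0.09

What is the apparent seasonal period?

3

The largest autocorrelation is r_3 = 0.53, with a weaker echo at lag 6 (0.26); the remaining lags stay at or below 0.10.
The dominant spike at lag 3 indicates a seasonal period of 3.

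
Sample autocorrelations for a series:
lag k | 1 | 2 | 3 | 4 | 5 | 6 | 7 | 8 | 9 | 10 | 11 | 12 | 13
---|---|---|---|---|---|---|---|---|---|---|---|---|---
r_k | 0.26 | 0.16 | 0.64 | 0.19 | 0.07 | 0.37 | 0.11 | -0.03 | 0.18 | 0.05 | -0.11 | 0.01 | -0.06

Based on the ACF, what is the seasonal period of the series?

3

The largest autocorrelation is r_3 = 0.64, with a weaker echo at lag 6 (0.37); the remaining lags stay at or below 0.26. The elevated value at lag 1 (0.26), dropping to 0.16 at lag 2, reflects decaying short-term dependence rather than seasonality.
The dominant spike at lag 3 indicates a seasonal period of 3.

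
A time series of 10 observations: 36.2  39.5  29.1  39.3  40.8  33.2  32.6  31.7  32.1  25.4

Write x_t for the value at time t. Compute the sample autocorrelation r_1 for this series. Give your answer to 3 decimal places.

Mean x̄ = (36.2 + 39.5 + 29.1 + 39.3 + 40.8 + 33.2 + 32.6 + 31.7 + 32.1 + 25.4)/10 = 33.9900
Numerator Σ_{t=1}^{9}(x_t−x̄)(x_{t+1}−x̄) = 14.8929
Denominator Σ(x_t−x̄)² = 218.8890
r_1 = 14.8929 / 218.8890 = 0.068

0.068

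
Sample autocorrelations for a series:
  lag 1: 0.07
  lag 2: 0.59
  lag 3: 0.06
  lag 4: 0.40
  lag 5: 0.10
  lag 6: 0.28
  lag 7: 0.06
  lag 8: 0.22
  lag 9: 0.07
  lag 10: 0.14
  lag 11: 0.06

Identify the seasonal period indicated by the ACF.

The largest autocorrelation is r_2 = 0.59, with weaker echoes at lags 4 (0.40), 6 (0.28) and 8 (0.22); the remaining lags stay at or below 0.14.
The dominant spike at lag 2 indicates a seasonal period of 2.

2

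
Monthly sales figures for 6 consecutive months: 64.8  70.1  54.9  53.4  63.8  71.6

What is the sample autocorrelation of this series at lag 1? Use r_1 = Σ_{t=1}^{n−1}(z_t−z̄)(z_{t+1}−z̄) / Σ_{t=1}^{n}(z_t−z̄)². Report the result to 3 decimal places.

0.116

Mean z̄ = (64.8 + 70.1 + 54.9 + 53.4 + 63.8 + 71.6)/6 = 63.1000
Deviations from mean: 1.7000, 7.0000, -8.2000, -9.7000, 0.7000, 8.5000
Numerator Σ_{t=1}^{5}(z_t−z̄)(z_{t+1}−z̄) = 33.2000
Denominator Σ(z_t−z̄)² = 285.9600
r_1 = 33.2000 / 285.9600 = 0.116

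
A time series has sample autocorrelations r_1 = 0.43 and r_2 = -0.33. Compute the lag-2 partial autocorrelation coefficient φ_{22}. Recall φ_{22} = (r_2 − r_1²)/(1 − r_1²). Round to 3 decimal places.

-0.632

φ_{22} = (r_2 − r_1²) / (1 − r_1²)
r_1² = (0.43)² = 0.1849
Numerator = -0.33 − 0.1849 = -0.5149; denominator = 1 − 0.1849 = 0.8151
φ_{22} = -0.5149 / 0.8151 = -0.632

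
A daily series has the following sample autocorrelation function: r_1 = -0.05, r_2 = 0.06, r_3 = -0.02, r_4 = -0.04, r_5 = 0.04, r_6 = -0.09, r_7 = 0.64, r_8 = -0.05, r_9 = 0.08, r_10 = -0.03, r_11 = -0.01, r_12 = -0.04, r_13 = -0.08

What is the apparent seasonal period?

7

The largest autocorrelation is r_7 = 0.64; the remaining lags stay at or below 0.08.
The dominant spike at lag 7 indicates a seasonal period of 7.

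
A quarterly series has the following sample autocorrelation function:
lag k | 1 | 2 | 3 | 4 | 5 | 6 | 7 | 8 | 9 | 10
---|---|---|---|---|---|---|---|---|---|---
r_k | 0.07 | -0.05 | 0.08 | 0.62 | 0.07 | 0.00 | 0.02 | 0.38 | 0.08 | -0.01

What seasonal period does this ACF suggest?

4

The largest autocorrelation is r_4 = 0.62, with a weaker echo at lag 8 (0.38); the remaining lags stay at or below 0.08.
The dominant spike at lag 4 indicates a seasonal period of 4.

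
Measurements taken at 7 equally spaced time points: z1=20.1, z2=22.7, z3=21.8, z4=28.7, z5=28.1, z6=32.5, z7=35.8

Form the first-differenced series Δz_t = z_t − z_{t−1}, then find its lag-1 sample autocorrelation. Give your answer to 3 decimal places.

First differences Δz: 2.6, -0.9, 6.9, -0.6, 4.4, 3.3
Mean of differences = 2.6167
Numerator Σ(Δz_t−Δz̄)(Δz_{t+1}−Δz̄) = -33.3003
Denominator Σ(Δz_t−Δz̄)² = 44.7083
r_1(Δz) = -33.3003 / 44.7083 = -0.745

-0.745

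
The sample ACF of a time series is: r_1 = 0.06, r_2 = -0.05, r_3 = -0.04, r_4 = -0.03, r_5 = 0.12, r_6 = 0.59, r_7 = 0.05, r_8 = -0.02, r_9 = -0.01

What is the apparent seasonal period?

The largest autocorrelation is r_6 = 0.59; the remaining lags stay at or below 0.12.
The dominant spike at lag 6 indicates a seasonal period of 6.

6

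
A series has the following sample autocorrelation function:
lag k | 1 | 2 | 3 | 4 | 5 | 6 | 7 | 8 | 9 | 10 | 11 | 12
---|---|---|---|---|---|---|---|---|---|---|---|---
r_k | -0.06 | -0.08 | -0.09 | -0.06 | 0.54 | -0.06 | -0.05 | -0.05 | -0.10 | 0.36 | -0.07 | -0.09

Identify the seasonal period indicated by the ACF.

The largest autocorrelation is r_5 = 0.54, with a weaker echo at lag 10 (0.36); the remaining lags stay at or below -0.05.
The dominant spike at lag 5 indicates a seasonal period of 5.

5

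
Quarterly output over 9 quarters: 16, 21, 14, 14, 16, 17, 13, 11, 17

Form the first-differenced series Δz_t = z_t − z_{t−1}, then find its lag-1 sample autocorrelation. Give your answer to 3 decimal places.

First differences Δz: 5, -7, 0, 2, 1, -4, -2, 6
Mean of differences = 0.1250
Numerator Σ(Δz_t−Δz̄)(Δz_{t+1}−Δz̄) = -39.7656
Denominator Σ(Δz_t−Δz̄)² = 134.8750
r_1(Δz) = -39.7656 / 134.8750 = -0.295

-0.295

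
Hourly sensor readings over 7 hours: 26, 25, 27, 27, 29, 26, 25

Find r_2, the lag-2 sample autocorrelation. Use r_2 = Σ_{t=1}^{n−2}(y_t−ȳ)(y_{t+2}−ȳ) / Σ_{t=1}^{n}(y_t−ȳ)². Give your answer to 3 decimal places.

Mean ȳ = (26 + 25 + 27 + 27 + 29 + 26 + 25)/7 = 26.4286
Deviations from mean: -0.4286, -1.4286, 0.5714, 0.5714, 2.5714, -0.4286, -1.4286
Numerator Σ_{t=1}^{5}(y_t−ȳ)(y_{t+2}−ȳ) = -3.5102
Denominator Σ(y_t−ȳ)² = 11.7143
r_2 = -3.5102 / 11.7143 = -0.300

-0.300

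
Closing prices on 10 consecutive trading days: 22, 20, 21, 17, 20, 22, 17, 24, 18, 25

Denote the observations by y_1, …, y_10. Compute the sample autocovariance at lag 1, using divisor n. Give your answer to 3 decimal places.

Mean ȳ = (22 + 20 + 21 + 17 + 20 + 22 + 17 + 24 + 18 + 25)/10 = 20.6000
Σ_{t=1}^{9}(y_t−ȳ)(y_{t+1}−ȳ) = -38.7600
γ_1 = -38.7600 / 10 = -3.876

-3.876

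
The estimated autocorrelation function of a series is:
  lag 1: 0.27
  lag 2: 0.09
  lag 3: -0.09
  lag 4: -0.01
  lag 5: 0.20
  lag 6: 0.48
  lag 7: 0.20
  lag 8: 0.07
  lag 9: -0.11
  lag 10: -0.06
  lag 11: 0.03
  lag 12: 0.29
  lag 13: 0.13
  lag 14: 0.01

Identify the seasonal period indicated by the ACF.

The largest autocorrelation is r_6 = 0.48, with a weaker echo at lag 12 (0.29); the remaining lags stay at or below 0.27. The elevated value at lag 1 (0.27), dropping to 0.09 at lag 2, reflects decaying short-term dependence rather than seasonality.
The dominant spike at lag 6 indicates a seasonal period of 6.

6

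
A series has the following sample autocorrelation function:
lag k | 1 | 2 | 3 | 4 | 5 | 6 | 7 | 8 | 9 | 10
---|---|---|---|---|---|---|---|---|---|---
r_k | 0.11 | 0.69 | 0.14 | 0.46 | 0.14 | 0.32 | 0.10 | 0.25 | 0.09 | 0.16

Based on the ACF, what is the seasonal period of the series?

2

The largest autocorrelation is r_2 = 0.69, with weaker echoes at lags 4 (0.46), 6 (0.32), 8 (0.25) and 10 (0.16); the remaining lags stay at or below 0.14.
The dominant spike at lag 2 indicates a seasonal period of 2.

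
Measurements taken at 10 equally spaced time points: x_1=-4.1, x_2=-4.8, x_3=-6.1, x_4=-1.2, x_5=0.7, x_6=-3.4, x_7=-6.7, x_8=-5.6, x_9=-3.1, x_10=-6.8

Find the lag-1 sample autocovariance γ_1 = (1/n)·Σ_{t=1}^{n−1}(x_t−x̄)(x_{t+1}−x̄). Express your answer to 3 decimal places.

Mean x̄ = (-4.1 − 4.8 − 6.1 − 1.2 + 0.7 − 3.4 − 6.7 − 5.6 − 3.1 − 6.8)/10 = -4.1100
Σ_{t=1}^{9}(x_t−x̄)(x_{t+1}−x̄) = 10.7859
γ_1 = 10.7859 / 10 = 1.079

1.079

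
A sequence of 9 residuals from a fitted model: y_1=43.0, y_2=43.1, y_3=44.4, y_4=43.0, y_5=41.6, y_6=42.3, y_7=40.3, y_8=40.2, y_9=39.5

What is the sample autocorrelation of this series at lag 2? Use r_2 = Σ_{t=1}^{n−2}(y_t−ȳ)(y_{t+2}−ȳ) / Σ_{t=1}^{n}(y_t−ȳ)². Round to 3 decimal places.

0.340

Mean ȳ = (43.0 + 43.1 + 44.4 + 43.0 + 41.6 + 42.3 + 40.3 + 40.2 + 39.5)/9 = 41.9333
Numerator Σ_{t=1}^{7}(y_t−ȳ)(y_{t+2}−ȳ) = 7.3278
Denominator Σ(y_t−ȳ)² = 21.5600
r_2 = 7.3278 / 21.5600 = 0.340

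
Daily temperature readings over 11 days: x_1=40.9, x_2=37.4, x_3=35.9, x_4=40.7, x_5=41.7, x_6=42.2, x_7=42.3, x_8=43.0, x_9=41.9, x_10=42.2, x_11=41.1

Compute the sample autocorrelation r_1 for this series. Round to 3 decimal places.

0.570

Mean x̄ = (40.9 + 37.4 + 35.9 + 40.7 + 41.7 + 42.2 + 42.3 + 43.0 + 41.9 + 42.2 + 41.1)/11 = 40.8455
Numerator Σ_{t=1}^{10}(x_t−x̄)(x_{t+1}−x̄) = 27.7534
Denominator Σ(x_t−x̄)² = 48.6873
r_1 = 27.7534 / 48.6873 = 0.570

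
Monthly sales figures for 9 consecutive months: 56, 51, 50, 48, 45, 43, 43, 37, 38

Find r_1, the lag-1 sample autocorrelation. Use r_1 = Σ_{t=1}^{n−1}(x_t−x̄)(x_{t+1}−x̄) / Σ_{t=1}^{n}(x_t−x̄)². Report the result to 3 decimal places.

Mean x̄ = (56 + 51 + 50 + 48 + 45 + 43 + 43 + 37 + 38)/9 = 45.6667
Numerator Σ_{t=1}^{8}(x_t−x̄)(x_{t+1}−x̄) = 185.2222
Denominator Σ(x_t−x̄)² = 308.0000
r_1 = 185.2222 / 308.0000 = 0.601

0.601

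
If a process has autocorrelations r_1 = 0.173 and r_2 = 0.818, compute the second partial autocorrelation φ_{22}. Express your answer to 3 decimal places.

0.812

φ_{22} = (r_2 − r_1²) / (1 − r_1²)
r_1² = (0.173)² = 0.029929
Numerator = 0.818 − 0.0299 = 0.7881; denominator = 1 − 0.0299 = 0.9701
φ_{22} = 0.7881 / 0.9701 = 0.812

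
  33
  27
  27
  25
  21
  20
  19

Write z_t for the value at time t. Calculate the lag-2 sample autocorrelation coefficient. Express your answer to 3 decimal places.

0.208

Mean z̄ = (33 + 27 + 27 + 25 + 21 + 20 + 19)/7 = 24.5714
Numerator Σ_{t=1}^{5}(z_t−z̄)(z_{t+2}−z̄) = 30.7755
Denominator Σ(z_t−z̄)² = 147.7143
r_2 = 30.7755 / 147.7143 = 0.208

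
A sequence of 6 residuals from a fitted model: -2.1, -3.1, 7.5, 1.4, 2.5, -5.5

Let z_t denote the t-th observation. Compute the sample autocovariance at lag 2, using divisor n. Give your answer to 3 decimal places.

Mean z̄ = (-2.1 − 3.1 + 7.5 + 1.4 + 2.5 − 5.5)/6 = 0.1167
Σ_{t=1}^{4}(z_t−z̄)(z_{t+2}−z̄) = -10.1056
γ_2 = -10.1056 / 6 = -1.684

-1.684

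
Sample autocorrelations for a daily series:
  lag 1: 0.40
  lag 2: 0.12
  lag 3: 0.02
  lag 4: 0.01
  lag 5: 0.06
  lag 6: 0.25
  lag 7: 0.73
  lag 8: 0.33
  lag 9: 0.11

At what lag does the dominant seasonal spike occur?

7

The largest autocorrelation is r_7 = 0.73; the remaining lags stay at or below 0.40. The elevated value at lag 1 (0.40), dropping to 0.12 at lag 2, reflects decaying short-term dependence rather than seasonality.
The dominant spike at lag 7 indicates a seasonal period of 7.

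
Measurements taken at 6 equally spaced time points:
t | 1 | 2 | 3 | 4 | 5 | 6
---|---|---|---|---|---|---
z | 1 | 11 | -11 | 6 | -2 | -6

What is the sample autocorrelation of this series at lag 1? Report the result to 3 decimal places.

-0.550

Mean z̄ = (1 + 11 − 11 + 6 − 2 − 6)/6 = -0.1667
Deviations from mean: 1.1667, 11.1667, -10.8333, 6.1667, -1.8333, -5.8333
Σ(z_t−z̄)(z_{t+1}−z̄) = (13.0278) + (-120.9722) + (-66.8056) + (-11.3056) + (10.6944) = -175.3611
Denominator Σ(z_t−z̄)² = 318.8333
r_1 = -175.3611 / 318.8333 = -0.550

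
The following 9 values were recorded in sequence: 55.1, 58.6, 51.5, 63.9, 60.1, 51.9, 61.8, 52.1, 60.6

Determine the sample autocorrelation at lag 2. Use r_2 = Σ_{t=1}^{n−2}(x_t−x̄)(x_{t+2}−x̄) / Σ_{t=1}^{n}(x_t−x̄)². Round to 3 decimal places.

Mean x̄ = (55.1 + 58.6 + 51.5 + 63.9 + 60.1 + 51.9 + 61.8 + 52.1 + 60.6)/9 = 57.2889
Σ(x_t−x̄)(x_{t+2}−x̄) = (12.6712) + (8.6679) + (-16.2732) + (-35.6265) + (12.6812) + (27.9623) + (14.9368) = 25.0198
Denominator Σ(x_t−x̄)² = 178.9089
r_2 = 25.0198 / 178.9089 = 0.140

0.140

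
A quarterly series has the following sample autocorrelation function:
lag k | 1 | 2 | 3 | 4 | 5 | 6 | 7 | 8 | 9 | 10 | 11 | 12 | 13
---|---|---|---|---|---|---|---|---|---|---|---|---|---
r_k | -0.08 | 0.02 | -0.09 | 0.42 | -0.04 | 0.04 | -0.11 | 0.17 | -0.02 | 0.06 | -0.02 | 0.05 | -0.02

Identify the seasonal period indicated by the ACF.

The largest autocorrelation is r_4 = 0.42, with a weaker echo at lag 8 (0.17); the remaining lags stay at or below 0.06.
The dominant spike at lag 4 indicates a seasonal period of 4.

4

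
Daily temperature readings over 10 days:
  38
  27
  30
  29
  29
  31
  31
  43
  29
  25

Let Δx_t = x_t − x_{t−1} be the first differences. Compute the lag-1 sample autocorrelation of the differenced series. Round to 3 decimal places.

First differences Δx: -11, 3, -1, 0, 2, 0, 12, -14, -4
Mean of differences = -1.4444
Numerator Σ(Δx_t−Δx̄)(Δx_{t+1}−Δx̄) = -147.1975
Denominator Σ(Δx_t−Δx̄)² = 472.2222
r_1(Δx) = -147.1975 / 472.2222 = -0.312

-0.312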